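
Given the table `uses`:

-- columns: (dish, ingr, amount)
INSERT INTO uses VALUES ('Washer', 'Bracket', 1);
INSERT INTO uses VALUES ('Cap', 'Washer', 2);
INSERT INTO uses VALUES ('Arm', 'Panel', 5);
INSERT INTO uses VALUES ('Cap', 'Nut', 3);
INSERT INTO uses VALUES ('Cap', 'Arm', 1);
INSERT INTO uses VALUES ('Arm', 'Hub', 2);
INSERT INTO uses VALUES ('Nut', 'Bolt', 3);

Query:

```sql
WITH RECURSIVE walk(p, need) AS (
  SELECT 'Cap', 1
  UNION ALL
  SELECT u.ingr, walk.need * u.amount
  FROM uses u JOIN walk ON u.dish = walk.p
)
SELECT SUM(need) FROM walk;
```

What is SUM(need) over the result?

Base: (Cap, need=1).
Iteration 1: components of {Cap} -> Arm = 1*1 = 1, Nut = 1*3 = 3, Washer = 1*2 = 2.
Iteration 2: components of {Arm,Nut,Washer} -> Bolt = 3*3 = 9, Bracket = 2*1 = 2, Hub = 1*2 = 2, Panel = 1*5 = 5.
Iteration 3: no further components; recursion stops.
SUM(need) = 1 + 2 + 3 + 1 + 2 + 9 + 5 + 2 = 25.

25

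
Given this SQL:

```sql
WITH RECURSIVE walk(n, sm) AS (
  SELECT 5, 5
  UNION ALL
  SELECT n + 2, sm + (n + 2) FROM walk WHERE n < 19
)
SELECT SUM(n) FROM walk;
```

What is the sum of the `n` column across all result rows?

96

Base: n=5, sm=5.
Iteration 1: 5 < 19 holds -> n = 5 + 2 = 7, sm = 5 + 7 = 12.
Iteration 2: 7 < 19 holds -> n = 7 + 2 = 9, sm = 12 + 9 = 21.
Iteration 3: 9 < 19 holds -> n = 9 + 2 = 11, sm = 21 + 11 = 32.
Iteration 4: 11 < 19 holds -> n = 11 + 2 = 13, sm = 32 + 13 = 45.
Iteration 5: 13 < 19 holds -> n = 13 + 2 = 15, sm = 45 + 15 = 60.
Iteration 6: 15 < 19 holds -> n = 15 + 2 = 17, sm = 60 + 17 = 77.
Iteration 7: 17 < 19 holds -> n = 17 + 2 = 19, sm = 77 + 19 = 96.
Iteration 8: 19 < 19 fails; recursion stops.
SUM(n) = 5 + 7 + 9 + 11 + 13 + 15 + 17 + 19 = 96.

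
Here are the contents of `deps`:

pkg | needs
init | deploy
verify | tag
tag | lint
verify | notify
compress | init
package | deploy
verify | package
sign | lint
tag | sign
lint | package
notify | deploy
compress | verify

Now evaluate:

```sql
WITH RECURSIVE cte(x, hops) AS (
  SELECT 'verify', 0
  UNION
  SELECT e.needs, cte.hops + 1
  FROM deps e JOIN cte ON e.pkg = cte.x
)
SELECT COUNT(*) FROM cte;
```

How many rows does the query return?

Base: (verify, hops=0).
Iteration 1: edges from {verify} -> (notify, hops=1), (package, hops=1), (tag, hops=1).
Iteration 2: edges from {notify,package,tag} -> (deploy, hops=2), (lint, hops=2), (sign, hops=2). [UNION drops 1 duplicate row(s)]
Iteration 3: edges from {deploy,lint,sign} -> (lint, hops=3), (package, hops=3).
Iteration 4: edges from {lint,package} -> (deploy, hops=4), (package, hops=4).
Iteration 5: edges from {deploy,package} -> (deploy, hops=5).
Iteration 6: no outgoing edges from {deploy}; recursion stops.
Total rows emitted: 12.

12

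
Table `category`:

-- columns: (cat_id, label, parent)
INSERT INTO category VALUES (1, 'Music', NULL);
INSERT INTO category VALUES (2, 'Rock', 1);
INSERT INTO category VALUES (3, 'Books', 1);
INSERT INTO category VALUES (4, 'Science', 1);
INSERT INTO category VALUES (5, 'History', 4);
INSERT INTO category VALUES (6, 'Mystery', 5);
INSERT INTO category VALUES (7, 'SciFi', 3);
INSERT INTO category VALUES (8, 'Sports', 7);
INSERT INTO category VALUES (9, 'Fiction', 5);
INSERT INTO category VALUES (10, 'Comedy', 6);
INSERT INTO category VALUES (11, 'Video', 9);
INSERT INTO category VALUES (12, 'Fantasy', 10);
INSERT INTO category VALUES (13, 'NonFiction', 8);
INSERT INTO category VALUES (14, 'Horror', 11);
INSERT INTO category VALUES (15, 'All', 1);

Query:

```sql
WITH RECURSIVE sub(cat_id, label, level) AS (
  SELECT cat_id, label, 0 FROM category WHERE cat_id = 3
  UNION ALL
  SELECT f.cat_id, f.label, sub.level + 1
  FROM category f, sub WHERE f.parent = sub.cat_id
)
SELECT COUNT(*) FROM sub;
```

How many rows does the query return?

Base: cat_id=3 (Books) at level 0.
Iteration 1: rows with parent in {3} -> SciFi (id 7, level 1).
Iteration 2: rows with parent in {7} -> Sports (id 8, level 2).
Iteration 3: rows with parent in {8} -> NonFiction (id 13, level 3).
Iteration 4: no rows with parent in {13}; recursion stops.
Total rows emitted: 4.

4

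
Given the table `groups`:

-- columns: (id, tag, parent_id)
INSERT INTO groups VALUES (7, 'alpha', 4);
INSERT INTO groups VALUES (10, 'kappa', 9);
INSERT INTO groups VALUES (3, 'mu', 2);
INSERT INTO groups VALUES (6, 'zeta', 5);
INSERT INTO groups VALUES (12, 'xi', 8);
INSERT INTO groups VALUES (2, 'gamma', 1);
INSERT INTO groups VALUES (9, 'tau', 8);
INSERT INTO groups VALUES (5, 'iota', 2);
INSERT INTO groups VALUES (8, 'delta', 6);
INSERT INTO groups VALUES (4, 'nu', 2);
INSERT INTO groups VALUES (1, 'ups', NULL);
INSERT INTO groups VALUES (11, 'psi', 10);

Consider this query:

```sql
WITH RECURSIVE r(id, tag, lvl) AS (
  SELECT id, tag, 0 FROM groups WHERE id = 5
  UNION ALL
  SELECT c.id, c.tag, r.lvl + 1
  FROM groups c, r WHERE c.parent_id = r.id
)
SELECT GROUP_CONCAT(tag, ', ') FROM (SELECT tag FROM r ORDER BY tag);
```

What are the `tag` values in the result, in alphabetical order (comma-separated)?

delta, iota, kappa, psi, tau, xi, zeta

Base: id=5 (iota) at lvl 0.
Iteration 1: rows with parent_id in {5} -> zeta (id 6, lvl 1).
Iteration 2: rows with parent_id in {6} -> delta (id 8, lvl 2).
Iteration 3: rows with parent_id in {8} -> tau (id 9, lvl 3), xi (id 12, lvl 3).
Iteration 4: rows with parent_id in {9,12} -> kappa (id 10, lvl 4).
Iteration 5: rows with parent_id in {10} -> psi (id 11, lvl 5).
Iteration 6: no rows with parent_id in {11}; recursion stops.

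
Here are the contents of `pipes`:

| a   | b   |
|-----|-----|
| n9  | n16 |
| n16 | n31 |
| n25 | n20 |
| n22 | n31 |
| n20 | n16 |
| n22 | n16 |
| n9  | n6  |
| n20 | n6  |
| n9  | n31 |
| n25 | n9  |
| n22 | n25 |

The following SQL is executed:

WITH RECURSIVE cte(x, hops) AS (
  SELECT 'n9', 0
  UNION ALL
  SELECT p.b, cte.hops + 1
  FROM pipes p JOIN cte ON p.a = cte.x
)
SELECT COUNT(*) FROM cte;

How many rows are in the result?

5

Base: (n9, hops=0).
Iteration 1: edges from {n9} -> (n16, hops=1), (n31, hops=1), (n6, hops=1).
Iteration 2: edges from {n16,n31,n6} -> (n31, hops=2).
Iteration 3: no outgoing edges from {n31}; recursion stops.
Total rows emitted: 5.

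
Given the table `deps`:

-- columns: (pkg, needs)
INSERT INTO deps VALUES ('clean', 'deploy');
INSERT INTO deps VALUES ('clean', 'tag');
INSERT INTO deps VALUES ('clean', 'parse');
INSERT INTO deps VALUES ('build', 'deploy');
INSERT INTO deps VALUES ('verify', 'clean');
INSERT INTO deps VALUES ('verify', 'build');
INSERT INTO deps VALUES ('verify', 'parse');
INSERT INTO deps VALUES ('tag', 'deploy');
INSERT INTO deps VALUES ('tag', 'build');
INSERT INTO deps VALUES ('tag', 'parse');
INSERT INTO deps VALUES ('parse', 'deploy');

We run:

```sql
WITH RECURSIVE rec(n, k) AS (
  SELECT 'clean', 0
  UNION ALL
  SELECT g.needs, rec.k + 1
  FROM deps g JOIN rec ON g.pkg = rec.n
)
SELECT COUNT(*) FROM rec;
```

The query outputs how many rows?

10

Base: (clean, k=0).
Iteration 1: edges from {clean} -> (deploy, k=1), (parse, k=1), (tag, k=1).
Iteration 2: edges from {deploy,parse,tag} -> (build, k=2), (deploy, k=2) x2, (parse, k=2). [UNION ALL keeps all 4 new rows, including repeats]
Iteration 3: edges from {build,deploy,parse} -> (deploy, k=3) x2. [UNION ALL keeps all 2 new rows, including repeats]
Iteration 4: no outgoing edges from {deploy}; recursion stops.
Total rows emitted: 10.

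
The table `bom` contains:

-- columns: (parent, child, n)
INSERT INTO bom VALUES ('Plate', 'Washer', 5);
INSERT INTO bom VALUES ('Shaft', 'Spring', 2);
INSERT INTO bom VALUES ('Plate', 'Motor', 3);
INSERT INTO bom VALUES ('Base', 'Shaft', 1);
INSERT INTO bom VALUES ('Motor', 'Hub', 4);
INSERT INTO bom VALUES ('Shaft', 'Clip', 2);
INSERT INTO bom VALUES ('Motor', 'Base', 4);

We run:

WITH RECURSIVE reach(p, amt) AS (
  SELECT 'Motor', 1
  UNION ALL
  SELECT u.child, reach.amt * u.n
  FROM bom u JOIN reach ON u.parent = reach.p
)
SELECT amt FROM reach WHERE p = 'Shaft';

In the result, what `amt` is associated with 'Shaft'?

4

Base: (Motor, amt=1).
Iteration 1: components of {Motor} -> Base = 1*4 = 4, Hub = 1*4 = 4.
Iteration 2: components of {Base,Hub} -> Shaft = 4*1 = 4.
Iteration 3: components of {Shaft} -> Clip = 4*2 = 8, Spring = 4*2 = 8.
Iteration 4: no further components; recursion stops.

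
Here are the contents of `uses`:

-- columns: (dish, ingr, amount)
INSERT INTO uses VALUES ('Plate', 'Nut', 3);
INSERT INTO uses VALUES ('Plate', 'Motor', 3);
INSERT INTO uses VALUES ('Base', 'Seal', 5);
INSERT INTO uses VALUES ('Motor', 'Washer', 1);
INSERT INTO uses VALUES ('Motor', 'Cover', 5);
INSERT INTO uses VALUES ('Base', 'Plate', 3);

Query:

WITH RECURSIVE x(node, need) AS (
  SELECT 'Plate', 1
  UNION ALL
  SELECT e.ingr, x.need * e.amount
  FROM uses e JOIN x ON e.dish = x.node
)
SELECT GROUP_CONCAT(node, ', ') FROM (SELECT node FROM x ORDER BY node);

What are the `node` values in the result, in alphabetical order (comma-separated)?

Base: (Plate, need=1).
Iteration 1: components of {Plate} -> Motor = 1*3 = 3, Nut = 1*3 = 3.
Iteration 2: components of {Motor,Nut} -> Cover = 3*5 = 15, Washer = 3*1 = 3.
Iteration 3: no further components; recursion stops.

Cover, Motor, Nut, Plate, Washer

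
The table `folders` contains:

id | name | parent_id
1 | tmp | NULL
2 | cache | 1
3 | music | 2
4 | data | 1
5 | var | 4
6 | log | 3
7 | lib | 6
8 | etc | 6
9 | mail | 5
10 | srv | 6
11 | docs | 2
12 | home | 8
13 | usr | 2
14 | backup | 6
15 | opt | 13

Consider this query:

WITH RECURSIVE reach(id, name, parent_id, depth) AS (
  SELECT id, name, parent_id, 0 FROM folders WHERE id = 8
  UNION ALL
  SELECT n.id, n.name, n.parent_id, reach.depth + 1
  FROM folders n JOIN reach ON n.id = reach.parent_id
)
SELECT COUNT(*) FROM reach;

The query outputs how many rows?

Base: id=8 (etc), parent_id=6, depth 0.
Iteration 1: join on id=6 -> log (id 6, parent_id=3, depth 1).
Iteration 2: join on id=3 -> music (id 3, parent_id=2, depth 2).
Iteration 3: join on id=2 -> cache (id 2, parent_id=1, depth 3).
Iteration 4: join on id=1 -> tmp (id 1, parent_id=NULL, depth 4).
Iteration 5: parent_id is NULL; no match; recursion stops.
Total rows emitted: 5.

5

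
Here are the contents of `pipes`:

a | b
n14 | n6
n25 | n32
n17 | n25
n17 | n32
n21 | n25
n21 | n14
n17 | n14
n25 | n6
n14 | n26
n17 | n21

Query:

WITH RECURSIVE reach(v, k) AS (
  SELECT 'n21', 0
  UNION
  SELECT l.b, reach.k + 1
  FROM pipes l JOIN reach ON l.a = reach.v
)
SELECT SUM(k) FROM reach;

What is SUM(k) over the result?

8

Base: (n21, k=0).
Iteration 1: edges from {n21} -> (n14, k=1), (n25, k=1).
Iteration 2: edges from {n14,n25} -> (n26, k=2), (n32, k=2), (n6, k=2). [UNION drops 1 duplicate row(s)]
Iteration 3: no outgoing edges from {n26,n32,n6}; recursion stops.
SUM(k) = 0 + 1 + 1 + 2 + 2 + 2 = 8.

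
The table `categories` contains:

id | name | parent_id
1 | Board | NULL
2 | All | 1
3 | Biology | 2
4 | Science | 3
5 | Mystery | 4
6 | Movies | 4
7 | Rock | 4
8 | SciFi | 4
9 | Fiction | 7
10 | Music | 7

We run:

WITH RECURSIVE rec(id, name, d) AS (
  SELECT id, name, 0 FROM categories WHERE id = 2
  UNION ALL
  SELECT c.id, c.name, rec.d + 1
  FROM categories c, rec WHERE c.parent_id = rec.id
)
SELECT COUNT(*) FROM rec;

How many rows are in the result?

9

Base: id=2 (All) at d 0.
Iteration 1: rows with parent_id in {2} -> Biology (id 3, d 1).
Iteration 2: rows with parent_id in {3} -> Science (id 4, d 2).
Iteration 3: rows with parent_id in {4} -> Mystery (id 5, d 3), Movies (id 6, d 3), Rock (id 7, d 3), SciFi (id 8, d 3).
Iteration 4: rows with parent_id in {5,6,7,8} -> Fiction (id 9, d 4), Music (id 10, d 4).
Iteration 5: no rows with parent_id in {9,10}; recursion stops.
Total rows emitted: 9.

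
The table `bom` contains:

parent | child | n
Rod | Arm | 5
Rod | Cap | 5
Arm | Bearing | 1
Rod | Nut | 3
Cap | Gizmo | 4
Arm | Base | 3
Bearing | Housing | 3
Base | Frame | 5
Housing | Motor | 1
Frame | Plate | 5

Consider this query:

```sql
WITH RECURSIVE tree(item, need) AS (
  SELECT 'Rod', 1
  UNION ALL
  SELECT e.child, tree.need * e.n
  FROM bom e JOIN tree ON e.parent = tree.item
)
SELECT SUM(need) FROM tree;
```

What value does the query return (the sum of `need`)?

534

Base: (Rod, need=1).
Iteration 1: components of {Rod} -> Arm = 1*5 = 5, Cap = 1*5 = 5, Nut = 1*3 = 3.
Iteration 2: components of {Arm,Cap,Nut} -> Base = 5*3 = 15, Bearing = 5*1 = 5, Gizmo = 5*4 = 20.
Iteration 3: components of {Base,Bearing,Gizmo} -> Frame = 15*5 = 75, Housing = 5*3 = 15.
Iteration 4: components of {Frame,Housing} -> Motor = 15*1 = 15, Plate = 75*5 = 375.
Iteration 5: no further components; recursion stops.
SUM(need) = 1 + 5 + 5 + 3 + 5 + 15 + 20 + 15 + 75 + 15 + 375 = 534.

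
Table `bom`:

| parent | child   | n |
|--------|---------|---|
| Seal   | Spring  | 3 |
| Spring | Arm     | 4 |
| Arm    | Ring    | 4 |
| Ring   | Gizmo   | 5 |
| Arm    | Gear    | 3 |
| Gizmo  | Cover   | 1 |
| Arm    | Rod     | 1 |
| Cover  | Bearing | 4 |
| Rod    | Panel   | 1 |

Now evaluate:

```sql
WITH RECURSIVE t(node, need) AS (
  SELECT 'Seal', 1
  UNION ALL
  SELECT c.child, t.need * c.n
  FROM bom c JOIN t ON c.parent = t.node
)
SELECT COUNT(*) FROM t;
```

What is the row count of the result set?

Base: (Seal, need=1).
Iteration 1: components of {Seal} -> Spring = 1*3 = 3.
Iteration 2: components of {Spring} -> Arm = 3*4 = 12.
Iteration 3: components of {Arm} -> Gear = 12*3 = 36, Ring = 12*4 = 48, Rod = 12*1 = 12.
Iteration 4: components of {Gear,Ring,Rod} -> Gizmo = 48*5 = 240, Panel = 12*1 = 12.
Iteration 5: components of {Gizmo,Panel} -> Cover = 240*1 = 240.
Iteration 6: components of {Cover} -> Bearing = 240*4 = 960.
Iteration 7: no further components; recursion stops.
Total rows emitted: 10.

10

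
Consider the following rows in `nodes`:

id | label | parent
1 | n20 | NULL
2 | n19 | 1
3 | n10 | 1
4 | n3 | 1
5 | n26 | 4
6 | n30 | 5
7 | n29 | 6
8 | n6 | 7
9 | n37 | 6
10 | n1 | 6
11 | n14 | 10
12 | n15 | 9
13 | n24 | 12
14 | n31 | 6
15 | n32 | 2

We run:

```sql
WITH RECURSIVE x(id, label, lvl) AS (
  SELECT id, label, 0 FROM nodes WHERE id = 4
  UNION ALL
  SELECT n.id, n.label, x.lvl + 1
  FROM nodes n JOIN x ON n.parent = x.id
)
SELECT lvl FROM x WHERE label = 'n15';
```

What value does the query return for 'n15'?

4

Base: id=4 (n3) at lvl 0.
Iteration 1: rows with parent in {4} -> n26 (id 5, lvl 1).
Iteration 2: rows with parent in {5} -> n30 (id 6, lvl 2).
Iteration 3: rows with parent in {6} -> n29 (id 7, lvl 3), n37 (id 9, lvl 3), n1 (id 10, lvl 3), n31 (id 14, lvl 3).
Iteration 4: rows with parent in {7,9,10,14} -> n6 (id 8, lvl 4), n14 (id 11, lvl 4), n15 (id 12, lvl 4).
Iteration 5: rows with parent in {8,11,12} -> n24 (id 13, lvl 5).
Iteration 6: no rows with parent in {13}; recursion stops.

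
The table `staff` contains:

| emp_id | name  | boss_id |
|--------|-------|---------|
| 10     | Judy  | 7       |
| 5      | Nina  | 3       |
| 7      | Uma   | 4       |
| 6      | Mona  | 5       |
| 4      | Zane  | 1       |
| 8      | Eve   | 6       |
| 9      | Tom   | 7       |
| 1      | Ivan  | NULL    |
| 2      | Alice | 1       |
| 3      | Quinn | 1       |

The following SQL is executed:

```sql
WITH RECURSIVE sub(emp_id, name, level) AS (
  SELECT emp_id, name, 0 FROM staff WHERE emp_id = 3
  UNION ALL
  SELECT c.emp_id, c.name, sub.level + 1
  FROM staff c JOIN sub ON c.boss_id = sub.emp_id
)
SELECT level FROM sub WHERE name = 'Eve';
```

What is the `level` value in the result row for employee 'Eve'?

Base: emp_id=3 (Quinn) at level 0.
Iteration 1: rows with boss_id in {3} -> Nina (id 5, level 1).
Iteration 2: rows with boss_id in {5} -> Mona (id 6, level 2).
Iteration 3: rows with boss_id in {6} -> Eve (id 8, level 3).
Iteration 4: no rows with boss_id in {8}; recursion stops.

3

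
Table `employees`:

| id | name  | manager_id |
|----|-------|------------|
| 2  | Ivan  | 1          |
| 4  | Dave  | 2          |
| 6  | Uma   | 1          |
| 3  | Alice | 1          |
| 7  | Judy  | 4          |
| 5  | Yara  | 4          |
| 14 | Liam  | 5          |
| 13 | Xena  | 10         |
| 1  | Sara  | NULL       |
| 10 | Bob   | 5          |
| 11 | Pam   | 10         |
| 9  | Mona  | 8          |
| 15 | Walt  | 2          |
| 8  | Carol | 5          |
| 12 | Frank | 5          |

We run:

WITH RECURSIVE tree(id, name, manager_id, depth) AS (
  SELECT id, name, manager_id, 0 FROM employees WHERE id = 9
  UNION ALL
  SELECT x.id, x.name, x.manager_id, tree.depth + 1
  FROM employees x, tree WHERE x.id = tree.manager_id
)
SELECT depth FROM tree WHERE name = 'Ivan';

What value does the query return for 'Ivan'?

4

Base: id=9 (Mona), manager_id=8, depth 0.
Iteration 1: join on id=8 -> Carol (id 8, manager_id=5, depth 1).
Iteration 2: join on id=5 -> Yara (id 5, manager_id=4, depth 2).
Iteration 3: join on id=4 -> Dave (id 4, manager_id=2, depth 3).
Iteration 4: join on id=2 -> Ivan (id 2, manager_id=1, depth 4).
Iteration 5: join on id=1 -> Sara (id 1, manager_id=NULL, depth 5).
Iteration 6: manager_id is NULL; no match; recursion stops.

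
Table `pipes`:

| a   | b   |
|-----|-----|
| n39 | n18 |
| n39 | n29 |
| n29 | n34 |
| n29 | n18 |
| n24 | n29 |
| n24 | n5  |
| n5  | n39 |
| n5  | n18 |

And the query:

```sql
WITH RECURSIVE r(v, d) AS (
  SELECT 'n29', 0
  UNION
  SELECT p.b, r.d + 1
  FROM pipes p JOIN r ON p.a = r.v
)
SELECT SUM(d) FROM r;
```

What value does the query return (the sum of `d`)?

2

Base: (n29, d=0).
Iteration 1: edges from {n29} -> (n18, d=1), (n34, d=1).
Iteration 2: no outgoing edges from {n18,n34}; recursion stops.
SUM(d) = 0 + 1 + 1 = 2.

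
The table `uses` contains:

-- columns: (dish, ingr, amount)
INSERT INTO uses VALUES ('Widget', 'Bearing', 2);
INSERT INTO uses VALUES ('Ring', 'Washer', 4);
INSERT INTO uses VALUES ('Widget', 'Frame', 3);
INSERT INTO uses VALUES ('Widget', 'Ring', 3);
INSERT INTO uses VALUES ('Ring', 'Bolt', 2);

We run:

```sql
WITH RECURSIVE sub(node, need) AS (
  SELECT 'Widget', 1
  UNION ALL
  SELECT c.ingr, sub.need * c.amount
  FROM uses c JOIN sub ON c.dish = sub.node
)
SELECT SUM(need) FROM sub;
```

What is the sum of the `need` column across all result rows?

Base: (Widget, need=1).
Iteration 1: components of {Widget} -> Bearing = 1*2 = 2, Frame = 1*3 = 3, Ring = 1*3 = 3.
Iteration 2: components of {Bearing,Frame,Ring} -> Bolt = 3*2 = 6, Washer = 3*4 = 12.
Iteration 3: no further components; recursion stops.
SUM(need) = 1 + 2 + 3 + 3 + 12 + 6 = 27.

27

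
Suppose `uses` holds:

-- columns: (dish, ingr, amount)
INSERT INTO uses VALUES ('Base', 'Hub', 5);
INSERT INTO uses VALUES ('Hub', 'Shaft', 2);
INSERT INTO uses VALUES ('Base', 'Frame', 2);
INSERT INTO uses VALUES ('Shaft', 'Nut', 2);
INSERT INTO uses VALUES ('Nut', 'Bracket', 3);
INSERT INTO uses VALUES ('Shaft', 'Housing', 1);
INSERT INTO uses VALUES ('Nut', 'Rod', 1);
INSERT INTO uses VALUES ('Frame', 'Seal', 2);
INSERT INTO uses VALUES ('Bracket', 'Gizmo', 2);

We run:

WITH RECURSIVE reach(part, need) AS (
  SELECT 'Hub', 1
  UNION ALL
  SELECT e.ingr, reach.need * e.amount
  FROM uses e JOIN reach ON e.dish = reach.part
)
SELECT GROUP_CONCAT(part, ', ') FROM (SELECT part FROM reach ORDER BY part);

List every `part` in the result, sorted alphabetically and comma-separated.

Bracket, Gizmo, Housing, Hub, Nut, Rod, Shaft

Base: (Hub, need=1).
Iteration 1: components of {Hub} -> Shaft = 1*2 = 2.
Iteration 2: components of {Shaft} -> Housing = 2*1 = 2, Nut = 2*2 = 4.
Iteration 3: components of {Housing,Nut} -> Bracket = 4*3 = 12, Rod = 4*1 = 4.
Iteration 4: components of {Bracket,Rod} -> Gizmo = 12*2 = 24.
Iteration 5: no further components; recursion stops.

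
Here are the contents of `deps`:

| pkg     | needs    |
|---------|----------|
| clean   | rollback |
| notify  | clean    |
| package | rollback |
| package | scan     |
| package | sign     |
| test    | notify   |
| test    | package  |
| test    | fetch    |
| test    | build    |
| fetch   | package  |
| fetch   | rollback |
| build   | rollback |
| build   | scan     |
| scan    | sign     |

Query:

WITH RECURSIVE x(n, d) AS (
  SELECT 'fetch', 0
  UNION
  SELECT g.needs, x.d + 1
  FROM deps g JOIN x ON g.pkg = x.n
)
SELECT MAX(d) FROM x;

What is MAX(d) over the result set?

Base: (fetch, d=0).
Iteration 1: edges from {fetch} -> (package, d=1), (rollback, d=1).
Iteration 2: edges from {package,rollback} -> (rollback, d=2), (scan, d=2), (sign, d=2).
Iteration 3: edges from {rollback,scan,sign} -> (sign, d=3).
Iteration 4: no outgoing edges from {sign}; recursion stops.
d values: 0, 1, 1, 2, 2, 2, 3; the maximum is 3.

3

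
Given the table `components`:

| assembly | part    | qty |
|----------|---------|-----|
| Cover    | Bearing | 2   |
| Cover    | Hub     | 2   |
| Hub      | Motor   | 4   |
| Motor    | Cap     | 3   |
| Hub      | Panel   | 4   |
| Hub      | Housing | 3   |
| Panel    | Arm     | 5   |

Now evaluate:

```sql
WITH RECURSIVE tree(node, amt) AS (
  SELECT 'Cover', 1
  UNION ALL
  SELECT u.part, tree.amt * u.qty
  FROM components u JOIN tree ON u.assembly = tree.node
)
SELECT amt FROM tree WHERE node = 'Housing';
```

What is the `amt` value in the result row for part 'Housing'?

Base: (Cover, amt=1).
Iteration 1: components of {Cover} -> Bearing = 1*2 = 2, Hub = 1*2 = 2.
Iteration 2: components of {Bearing,Hub} -> Housing = 2*3 = 6, Motor = 2*4 = 8, Panel = 2*4 = 8.
Iteration 3: components of {Housing,Motor,Panel} -> Arm = 8*5 = 40, Cap = 8*3 = 24.
Iteration 4: no further components; recursion stops.

6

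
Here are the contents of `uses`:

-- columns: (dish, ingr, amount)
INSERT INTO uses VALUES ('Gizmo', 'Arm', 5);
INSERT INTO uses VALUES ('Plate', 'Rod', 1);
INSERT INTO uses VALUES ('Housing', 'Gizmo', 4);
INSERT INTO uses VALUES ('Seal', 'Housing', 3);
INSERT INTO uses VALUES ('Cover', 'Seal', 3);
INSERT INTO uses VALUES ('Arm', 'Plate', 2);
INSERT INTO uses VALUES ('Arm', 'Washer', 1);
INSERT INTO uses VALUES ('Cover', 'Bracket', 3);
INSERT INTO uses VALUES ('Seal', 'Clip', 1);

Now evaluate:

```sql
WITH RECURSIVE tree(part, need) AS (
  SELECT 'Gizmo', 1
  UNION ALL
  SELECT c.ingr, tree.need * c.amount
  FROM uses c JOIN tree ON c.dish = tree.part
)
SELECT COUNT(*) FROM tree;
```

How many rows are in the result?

Base: (Gizmo, need=1).
Iteration 1: components of {Gizmo} -> Arm = 1*5 = 5.
Iteration 2: components of {Arm} -> Plate = 5*2 = 10, Washer = 5*1 = 5.
Iteration 3: components of {Plate,Washer} -> Rod = 10*1 = 10.
Iteration 4: no further components; recursion stops.
Total rows emitted: 5.

5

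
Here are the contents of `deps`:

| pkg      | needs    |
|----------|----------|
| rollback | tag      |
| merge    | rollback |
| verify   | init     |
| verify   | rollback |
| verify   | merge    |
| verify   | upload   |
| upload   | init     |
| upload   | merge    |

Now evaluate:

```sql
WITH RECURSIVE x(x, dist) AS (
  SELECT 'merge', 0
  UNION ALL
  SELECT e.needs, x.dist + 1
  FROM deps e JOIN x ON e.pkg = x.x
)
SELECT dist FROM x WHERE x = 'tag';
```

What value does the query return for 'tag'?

Base: (merge, dist=0).
Iteration 1: edges from {merge} -> (rollback, dist=1).
Iteration 2: edges from {rollback} -> (tag, dist=2).
Iteration 3: no outgoing edges from {tag}; recursion stops.

2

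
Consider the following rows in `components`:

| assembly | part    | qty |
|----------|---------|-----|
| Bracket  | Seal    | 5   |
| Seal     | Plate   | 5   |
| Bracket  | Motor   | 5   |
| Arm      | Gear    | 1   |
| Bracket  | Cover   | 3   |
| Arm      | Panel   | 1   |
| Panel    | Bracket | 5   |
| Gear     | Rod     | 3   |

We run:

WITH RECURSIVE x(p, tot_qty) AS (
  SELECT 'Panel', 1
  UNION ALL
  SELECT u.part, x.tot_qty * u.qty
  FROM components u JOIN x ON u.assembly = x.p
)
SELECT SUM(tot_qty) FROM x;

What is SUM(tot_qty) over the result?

Base: (Panel, tot_qty=1).
Iteration 1: components of {Panel} -> Bracket = 1*5 = 5.
Iteration 2: components of {Bracket} -> Cover = 5*3 = 15, Motor = 5*5 = 25, Seal = 5*5 = 25.
Iteration 3: components of {Cover,Motor,Seal} -> Plate = 25*5 = 125.
Iteration 4: no further components; recursion stops.
SUM(tot_qty) = 1 + 5 + 25 + 15 + 25 + 125 = 196.

196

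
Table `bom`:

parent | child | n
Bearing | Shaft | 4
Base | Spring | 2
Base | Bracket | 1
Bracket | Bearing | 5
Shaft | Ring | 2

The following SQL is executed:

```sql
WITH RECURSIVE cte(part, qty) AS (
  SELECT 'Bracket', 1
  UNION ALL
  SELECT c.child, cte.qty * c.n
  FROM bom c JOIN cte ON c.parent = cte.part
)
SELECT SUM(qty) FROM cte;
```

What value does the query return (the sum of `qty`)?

66

Base: (Bracket, qty=1).
Iteration 1: components of {Bracket} -> Bearing = 1*5 = 5.
Iteration 2: components of {Bearing} -> Shaft = 5*4 = 20.
Iteration 3: components of {Shaft} -> Ring = 20*2 = 40.
Iteration 4: no further components; recursion stops.
SUM(qty) = 1 + 5 + 20 + 40 = 66.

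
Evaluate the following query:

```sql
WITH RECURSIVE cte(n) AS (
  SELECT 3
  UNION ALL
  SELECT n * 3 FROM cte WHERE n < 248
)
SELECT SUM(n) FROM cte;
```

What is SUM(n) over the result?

Base: n=3.
Iteration 1: 3 < 248 holds -> n = 3 * 3 = 9.
Iteration 2: 9 < 248 holds -> n = 9 * 3 = 27.
Iteration 3: 27 < 248 holds -> n = 27 * 3 = 81.
Iteration 4: 81 < 248 holds -> n = 81 * 3 = 243.
Iteration 5: 243 < 248 holds -> n = 243 * 3 = 729.
Iteration 6: 729 < 248 fails; recursion stops.
SUM(n) = 3 + 9 + 27 + 81 + 243 + 729 = 1092.

1092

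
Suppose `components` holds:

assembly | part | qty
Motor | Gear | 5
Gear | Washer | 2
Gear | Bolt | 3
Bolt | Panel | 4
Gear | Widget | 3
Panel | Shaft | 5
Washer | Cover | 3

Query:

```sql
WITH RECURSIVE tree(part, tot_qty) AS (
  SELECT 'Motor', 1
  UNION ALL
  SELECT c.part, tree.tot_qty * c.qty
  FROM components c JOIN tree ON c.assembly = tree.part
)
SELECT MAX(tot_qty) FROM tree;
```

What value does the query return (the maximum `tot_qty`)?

300

Base: (Motor, tot_qty=1).
Iteration 1: components of {Motor} -> Gear = 1*5 = 5.
Iteration 2: components of {Gear} -> Bolt = 5*3 = 15, Washer = 5*2 = 10, Widget = 5*3 = 15.
Iteration 3: components of {Bolt,Washer,Widget} -> Cover = 10*3 = 30, Panel = 15*4 = 60.
Iteration 4: components of {Cover,Panel} -> Shaft = 60*5 = 300.
Iteration 5: no further components; recursion stops.
tot_qty values: 1, 5, 10, 15, 15, 30, 60, 300; the maximum is 300.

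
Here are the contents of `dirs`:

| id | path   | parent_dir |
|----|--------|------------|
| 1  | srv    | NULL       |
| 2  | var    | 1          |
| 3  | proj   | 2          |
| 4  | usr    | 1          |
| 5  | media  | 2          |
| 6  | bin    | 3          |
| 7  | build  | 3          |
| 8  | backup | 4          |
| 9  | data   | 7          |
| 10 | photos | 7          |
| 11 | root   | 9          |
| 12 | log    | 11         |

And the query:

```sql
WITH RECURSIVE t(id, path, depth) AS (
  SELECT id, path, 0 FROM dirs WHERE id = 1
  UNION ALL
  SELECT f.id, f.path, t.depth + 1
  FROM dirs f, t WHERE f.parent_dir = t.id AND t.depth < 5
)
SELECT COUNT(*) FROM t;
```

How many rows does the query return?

Base: id=1 (srv) at depth 0.
Iteration 1: rows with parent_dir in {1} -> var (id 2, depth 1), usr (id 4, depth 1).
Iteration 2: rows with parent_dir in {2,4} -> proj (id 3, depth 2), media (id 5, depth 2), backup (id 8, depth 2).
Iteration 3: rows with parent_dir in {3,5,8} -> bin (id 6, depth 3), build (id 7, depth 3).
Iteration 4: rows with parent_dir in {6,7} -> data (id 9, depth 4), photos (id 10, depth 4).
Iteration 5: rows with parent_dir in {9,10} -> root (id 11, depth 5).
Iteration 6: depth < 5 fails for all current rows; recursion stops.
Total rows emitted: 11.

11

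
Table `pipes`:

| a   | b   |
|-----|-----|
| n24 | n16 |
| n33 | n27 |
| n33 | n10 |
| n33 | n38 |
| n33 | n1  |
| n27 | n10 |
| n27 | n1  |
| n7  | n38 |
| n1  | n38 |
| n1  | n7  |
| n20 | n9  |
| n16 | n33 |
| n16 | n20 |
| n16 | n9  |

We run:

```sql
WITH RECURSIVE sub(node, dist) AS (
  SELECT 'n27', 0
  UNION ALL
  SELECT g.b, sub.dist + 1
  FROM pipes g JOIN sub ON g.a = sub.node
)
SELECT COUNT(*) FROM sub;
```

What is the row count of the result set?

Base: (n27, dist=0).
Iteration 1: edges from {n27} -> (n1, dist=1), (n10, dist=1).
Iteration 2: edges from {n1,n10} -> (n38, dist=2), (n7, dist=2).
Iteration 3: edges from {n38,n7} -> (n38, dist=3).
Iteration 4: no outgoing edges from {n38}; recursion stops.
Total rows emitted: 6.

6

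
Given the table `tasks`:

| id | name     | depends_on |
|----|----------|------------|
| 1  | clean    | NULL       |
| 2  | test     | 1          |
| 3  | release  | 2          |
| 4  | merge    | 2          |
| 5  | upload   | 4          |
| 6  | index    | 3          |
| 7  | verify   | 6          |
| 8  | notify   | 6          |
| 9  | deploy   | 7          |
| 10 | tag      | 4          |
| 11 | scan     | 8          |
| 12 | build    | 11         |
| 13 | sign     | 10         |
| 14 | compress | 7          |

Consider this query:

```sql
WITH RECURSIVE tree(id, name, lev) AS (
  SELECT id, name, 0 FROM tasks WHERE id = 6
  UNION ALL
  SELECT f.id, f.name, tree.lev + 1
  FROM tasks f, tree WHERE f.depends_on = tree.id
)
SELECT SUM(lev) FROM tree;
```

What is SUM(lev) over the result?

Base: id=6 (index) at lev 0.
Iteration 1: rows with depends_on in {6} -> verify (id 7, lev 1), notify (id 8, lev 1).
Iteration 2: rows with depends_on in {7,8} -> deploy (id 9, lev 2), scan (id 11, lev 2), compress (id 14, lev 2).
Iteration 3: rows with depends_on in {9,11,14} -> build (id 12, lev 3).
Iteration 4: no rows with depends_on in {12}; recursion stops.
SUM(lev) = 0 + 1 + 1 + 2 + 2 + 2 + 3 = 11.

11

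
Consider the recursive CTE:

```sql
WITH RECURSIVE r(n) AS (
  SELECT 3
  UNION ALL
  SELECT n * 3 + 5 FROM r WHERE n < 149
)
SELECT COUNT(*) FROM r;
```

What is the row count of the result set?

5

Base: n=3.
Iteration 1: 3 < 149 holds -> n = 3 * 3 + 5 = 14.
Iteration 2: 14 < 149 holds -> n = 14 * 3 + 5 = 47.
Iteration 3: 47 < 149 holds -> n = 47 * 3 + 5 = 146.
Iteration 4: 146 < 149 holds -> n = 146 * 3 + 5 = 443.
Iteration 5: 443 < 149 fails; recursion stops.
Total rows emitted: 5.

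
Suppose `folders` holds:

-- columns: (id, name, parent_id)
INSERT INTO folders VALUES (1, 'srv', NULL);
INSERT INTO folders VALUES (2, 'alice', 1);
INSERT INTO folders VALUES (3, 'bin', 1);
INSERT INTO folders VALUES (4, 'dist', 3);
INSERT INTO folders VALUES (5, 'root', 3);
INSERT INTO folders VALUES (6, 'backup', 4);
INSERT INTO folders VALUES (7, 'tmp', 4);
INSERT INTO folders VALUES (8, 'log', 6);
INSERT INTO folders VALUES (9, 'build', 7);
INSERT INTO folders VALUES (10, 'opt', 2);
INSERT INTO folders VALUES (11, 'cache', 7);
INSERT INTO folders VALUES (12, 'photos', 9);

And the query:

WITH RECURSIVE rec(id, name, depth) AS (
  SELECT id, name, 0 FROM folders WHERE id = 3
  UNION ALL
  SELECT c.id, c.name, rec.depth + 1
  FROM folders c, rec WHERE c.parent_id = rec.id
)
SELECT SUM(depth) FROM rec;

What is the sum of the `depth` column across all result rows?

19

Base: id=3 (bin) at depth 0.
Iteration 1: rows with parent_id in {3} -> dist (id 4, depth 1), root (id 5, depth 1).
Iteration 2: rows with parent_id in {4,5} -> backup (id 6, depth 2), tmp (id 7, depth 2).
Iteration 3: rows with parent_id in {6,7} -> log (id 8, depth 3), build (id 9, depth 3), cache (id 11, depth 3).
Iteration 4: rows with parent_id in {8,9,11} -> photos (id 12, depth 4).
Iteration 5: no rows with parent_id in {12}; recursion stops.
SUM(depth) = 0 + 1 + 1 + 2 + 2 + 3 + 3 + 3 + 4 = 19.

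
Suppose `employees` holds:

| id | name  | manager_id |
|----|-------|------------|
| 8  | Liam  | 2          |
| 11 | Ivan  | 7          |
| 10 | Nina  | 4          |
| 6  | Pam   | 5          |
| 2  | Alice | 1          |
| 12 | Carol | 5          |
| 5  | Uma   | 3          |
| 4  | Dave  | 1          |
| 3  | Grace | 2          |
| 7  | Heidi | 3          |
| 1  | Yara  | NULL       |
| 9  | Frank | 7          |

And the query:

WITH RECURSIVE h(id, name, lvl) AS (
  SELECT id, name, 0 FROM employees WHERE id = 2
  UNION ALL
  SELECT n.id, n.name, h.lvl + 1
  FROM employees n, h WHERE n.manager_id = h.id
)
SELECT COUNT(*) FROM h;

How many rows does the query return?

9

Base: id=2 (Alice) at lvl 0.
Iteration 1: rows with manager_id in {2} -> Grace (id 3, lvl 1), Liam (id 8, lvl 1).
Iteration 2: rows with manager_id in {3,8} -> Uma (id 5, lvl 2), Heidi (id 7, lvl 2).
Iteration 3: rows with manager_id in {5,7} -> Pam (id 6, lvl 3), Frank (id 9, lvl 3), Ivan (id 11, lvl 3), Carol (id 12, lvl 3).
Iteration 4: no rows with manager_id in {6,9,11,12}; recursion stops.
Total rows emitted: 9.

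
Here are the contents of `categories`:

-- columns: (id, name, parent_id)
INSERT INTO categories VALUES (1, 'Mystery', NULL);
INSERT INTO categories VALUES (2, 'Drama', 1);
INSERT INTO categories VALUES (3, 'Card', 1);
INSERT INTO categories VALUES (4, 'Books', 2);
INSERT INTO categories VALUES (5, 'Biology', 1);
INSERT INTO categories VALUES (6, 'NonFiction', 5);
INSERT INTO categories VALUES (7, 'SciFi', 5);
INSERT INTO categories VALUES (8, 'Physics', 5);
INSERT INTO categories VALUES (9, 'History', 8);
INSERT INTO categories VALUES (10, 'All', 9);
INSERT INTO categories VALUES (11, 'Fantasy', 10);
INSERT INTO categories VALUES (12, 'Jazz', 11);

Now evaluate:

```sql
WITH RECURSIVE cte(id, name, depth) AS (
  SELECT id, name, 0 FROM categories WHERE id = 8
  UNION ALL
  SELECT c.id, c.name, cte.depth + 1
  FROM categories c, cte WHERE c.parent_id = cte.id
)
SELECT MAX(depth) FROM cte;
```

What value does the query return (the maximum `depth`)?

4

Base: id=8 (Physics) at depth 0.
Iteration 1: rows with parent_id in {8} -> History (id 9, depth 1).
Iteration 2: rows with parent_id in {9} -> All (id 10, depth 2).
Iteration 3: rows with parent_id in {10} -> Fantasy (id 11, depth 3).
Iteration 4: rows with parent_id in {11} -> Jazz (id 12, depth 4).
Iteration 5: no rows with parent_id in {12}; recursion stops.
depth values: 0, 1, 2, 3, 4; the maximum is 4.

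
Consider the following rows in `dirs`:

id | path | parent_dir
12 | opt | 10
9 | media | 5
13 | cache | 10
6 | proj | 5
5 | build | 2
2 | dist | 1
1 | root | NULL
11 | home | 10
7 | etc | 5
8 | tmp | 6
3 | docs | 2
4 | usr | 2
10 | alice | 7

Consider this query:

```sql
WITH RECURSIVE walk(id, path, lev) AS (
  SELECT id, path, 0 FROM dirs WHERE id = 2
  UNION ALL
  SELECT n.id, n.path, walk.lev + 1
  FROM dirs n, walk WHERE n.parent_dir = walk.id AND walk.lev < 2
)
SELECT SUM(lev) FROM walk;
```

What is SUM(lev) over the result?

9

Base: id=2 (dist) at lev 0.
Iteration 1: rows with parent_dir in {2} -> docs (id 3, lev 1), usr (id 4, lev 1), build (id 5, lev 1).
Iteration 2: rows with parent_dir in {3,4,5} -> proj (id 6, lev 2), etc (id 7, lev 2), media (id 9, lev 2).
Iteration 3: lev < 2 fails for all current rows; recursion stops.
SUM(lev) = 0 + 1 + 1 + 1 + 2 + 2 + 2 = 9.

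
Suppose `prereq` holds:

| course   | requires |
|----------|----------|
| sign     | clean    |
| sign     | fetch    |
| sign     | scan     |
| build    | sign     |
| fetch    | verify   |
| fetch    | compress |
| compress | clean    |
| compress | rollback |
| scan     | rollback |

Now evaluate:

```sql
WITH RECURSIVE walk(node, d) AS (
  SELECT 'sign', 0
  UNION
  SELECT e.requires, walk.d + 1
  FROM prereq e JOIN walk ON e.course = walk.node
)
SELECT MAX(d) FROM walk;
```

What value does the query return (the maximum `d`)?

Base: (sign, d=0).
Iteration 1: edges from {sign} -> (clean, d=1), (fetch, d=1), (scan, d=1).
Iteration 2: edges from {clean,fetch,scan} -> (compress, d=2), (rollback, d=2), (verify, d=2).
Iteration 3: edges from {compress,rollback,verify} -> (clean, d=3), (rollback, d=3).
Iteration 4: no outgoing edges from {clean,rollback}; recursion stops.
d values: 0, 1, 1, 1, 2, 2, 2, 3, 3; the maximum is 3.

3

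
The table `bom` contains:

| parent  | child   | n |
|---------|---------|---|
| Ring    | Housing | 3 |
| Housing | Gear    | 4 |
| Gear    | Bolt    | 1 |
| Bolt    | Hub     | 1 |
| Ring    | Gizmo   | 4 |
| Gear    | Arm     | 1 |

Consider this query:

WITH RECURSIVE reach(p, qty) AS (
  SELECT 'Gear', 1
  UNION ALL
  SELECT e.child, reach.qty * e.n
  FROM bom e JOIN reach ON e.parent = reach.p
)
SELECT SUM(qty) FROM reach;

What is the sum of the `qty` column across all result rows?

Base: (Gear, qty=1).
Iteration 1: components of {Gear} -> Arm = 1*1 = 1, Bolt = 1*1 = 1.
Iteration 2: components of {Arm,Bolt} -> Hub = 1*1 = 1.
Iteration 3: no further components; recursion stops.
SUM(qty) = 1 + 1 + 1 + 1 = 4.

4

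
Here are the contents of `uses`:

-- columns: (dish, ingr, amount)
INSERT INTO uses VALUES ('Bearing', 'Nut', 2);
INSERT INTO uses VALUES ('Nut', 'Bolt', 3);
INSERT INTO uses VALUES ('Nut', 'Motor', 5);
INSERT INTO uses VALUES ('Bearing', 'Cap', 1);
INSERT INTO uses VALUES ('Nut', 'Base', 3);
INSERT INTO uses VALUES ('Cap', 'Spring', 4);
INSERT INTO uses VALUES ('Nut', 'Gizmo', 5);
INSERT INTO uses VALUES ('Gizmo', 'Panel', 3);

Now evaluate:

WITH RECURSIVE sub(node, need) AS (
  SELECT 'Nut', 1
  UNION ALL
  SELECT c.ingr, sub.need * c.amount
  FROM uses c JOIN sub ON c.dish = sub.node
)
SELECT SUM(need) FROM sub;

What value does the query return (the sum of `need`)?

32

Base: (Nut, need=1).
Iteration 1: components of {Nut} -> Base = 1*3 = 3, Bolt = 1*3 = 3, Gizmo = 1*5 = 5, Motor = 1*5 = 5.
Iteration 2: components of {Base,Bolt,Gizmo,Motor} -> Panel = 5*3 = 15.
Iteration 3: no further components; recursion stops.
SUM(need) = 1 + 3 + 5 + 3 + 5 + 15 = 32.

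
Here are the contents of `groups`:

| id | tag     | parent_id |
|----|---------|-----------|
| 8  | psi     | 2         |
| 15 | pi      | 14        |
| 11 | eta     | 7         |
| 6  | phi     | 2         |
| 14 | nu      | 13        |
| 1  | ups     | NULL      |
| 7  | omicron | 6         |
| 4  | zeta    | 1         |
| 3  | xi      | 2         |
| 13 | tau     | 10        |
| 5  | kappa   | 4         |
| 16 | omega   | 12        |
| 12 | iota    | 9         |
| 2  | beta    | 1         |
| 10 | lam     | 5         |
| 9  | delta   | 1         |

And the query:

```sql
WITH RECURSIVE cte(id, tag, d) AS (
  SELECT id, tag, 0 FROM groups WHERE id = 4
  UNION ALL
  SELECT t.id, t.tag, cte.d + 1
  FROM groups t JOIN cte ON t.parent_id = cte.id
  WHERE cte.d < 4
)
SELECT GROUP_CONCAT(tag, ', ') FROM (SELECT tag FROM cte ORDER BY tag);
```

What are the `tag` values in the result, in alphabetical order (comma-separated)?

kappa, lam, nu, tau, zeta

Base: id=4 (zeta) at d 0.
Iteration 1: rows with parent_id in {4} -> kappa (id 5, d 1).
Iteration 2: rows with parent_id in {5} -> lam (id 10, d 2).
Iteration 3: rows with parent_id in {10} -> tau (id 13, d 3).
Iteration 4: rows with parent_id in {13} -> nu (id 14, d 4).
Iteration 5: d < 4 fails for all current rows; recursion stops.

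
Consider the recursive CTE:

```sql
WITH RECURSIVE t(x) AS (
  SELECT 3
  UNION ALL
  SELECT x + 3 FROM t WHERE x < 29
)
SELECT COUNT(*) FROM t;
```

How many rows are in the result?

Base: x=3.
Iteration 1: 3 < 29 holds -> x = 3 + 3 = 6.
Iteration 2: 6 < 29 holds -> x = 6 + 3 = 9.
Iteration 3: 9 < 29 holds -> x = 9 + 3 = 12.
Iteration 4: 12 < 29 holds -> x = 12 + 3 = 15.
Iteration 5: 15 < 29 holds -> x = 15 + 3 = 18.
Iteration 6: 18 < 29 holds -> x = 18 + 3 = 21.
Iteration 7: 21 < 29 holds -> x = 21 + 3 = 24.
Iteration 8: 24 < 29 holds -> x = 24 + 3 = 27.
Iteration 9: 27 < 29 holds -> x = 27 + 3 = 30.
Iteration 10: 30 < 29 fails; recursion stops.
Total rows emitted: 10.

10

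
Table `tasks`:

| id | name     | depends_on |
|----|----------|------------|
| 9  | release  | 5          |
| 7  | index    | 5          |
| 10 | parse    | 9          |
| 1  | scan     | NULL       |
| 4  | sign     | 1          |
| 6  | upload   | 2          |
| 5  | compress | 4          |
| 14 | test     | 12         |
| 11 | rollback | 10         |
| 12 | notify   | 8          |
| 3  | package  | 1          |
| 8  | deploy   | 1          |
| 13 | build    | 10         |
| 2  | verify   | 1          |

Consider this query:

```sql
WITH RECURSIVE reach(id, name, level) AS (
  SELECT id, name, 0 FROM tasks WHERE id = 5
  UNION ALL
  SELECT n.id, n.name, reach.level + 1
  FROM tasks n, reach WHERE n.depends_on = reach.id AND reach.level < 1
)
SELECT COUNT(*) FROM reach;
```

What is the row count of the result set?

3

Base: id=5 (compress) at level 0.
Iteration 1: rows with depends_on in {5} -> index (id 7, level 1), release (id 9, level 1).
Iteration 2: level < 1 fails for all current rows; recursion stops.
Total rows emitted: 3.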